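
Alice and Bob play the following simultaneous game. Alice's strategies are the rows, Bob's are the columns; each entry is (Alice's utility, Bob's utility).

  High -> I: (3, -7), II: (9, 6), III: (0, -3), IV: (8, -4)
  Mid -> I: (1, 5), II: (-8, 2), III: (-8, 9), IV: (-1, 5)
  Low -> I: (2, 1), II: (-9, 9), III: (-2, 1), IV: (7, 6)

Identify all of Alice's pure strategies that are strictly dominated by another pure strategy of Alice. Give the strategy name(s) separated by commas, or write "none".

Mid, Low

Nothing dominates High: Mid at I (3>1); Low at I (3>2).
Mid: dominated, since High does at least as well everywhere (I: 3>1, II: 9>-8, III: 0>-8, IV: 8>-1).
Low is strictly dominated by High (I: 3>2, II: 9>-9, III: 0>-2, IV: 8>7).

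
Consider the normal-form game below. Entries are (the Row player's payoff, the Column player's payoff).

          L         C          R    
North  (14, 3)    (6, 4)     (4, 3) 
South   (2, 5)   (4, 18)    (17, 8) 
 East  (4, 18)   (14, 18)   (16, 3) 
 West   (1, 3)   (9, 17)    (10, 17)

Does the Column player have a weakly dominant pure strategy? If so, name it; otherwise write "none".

C

C vs L: North: 4>3, South: 18>5, East: 18=18, West: 17>3.
C vs R: North: 4>3, South: 18>8, East: 18>3, West: 17=17.
C is at least as good as every other strategy against every opponent action, so it is weakly dominant.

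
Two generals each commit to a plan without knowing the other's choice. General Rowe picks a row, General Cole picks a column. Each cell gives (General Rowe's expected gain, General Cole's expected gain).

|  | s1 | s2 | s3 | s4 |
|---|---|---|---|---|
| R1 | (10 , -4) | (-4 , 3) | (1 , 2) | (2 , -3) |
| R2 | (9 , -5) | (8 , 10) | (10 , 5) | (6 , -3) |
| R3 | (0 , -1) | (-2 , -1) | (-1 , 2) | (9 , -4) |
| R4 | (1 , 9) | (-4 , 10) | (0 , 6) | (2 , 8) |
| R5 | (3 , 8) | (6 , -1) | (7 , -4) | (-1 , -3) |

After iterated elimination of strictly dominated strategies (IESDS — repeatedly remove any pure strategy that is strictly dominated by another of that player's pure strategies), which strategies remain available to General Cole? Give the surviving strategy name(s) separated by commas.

s2

General Rowe's strategy R4 is strictly dominated by R2 (s1: 9>1, s2: 8>-4, s3: 10>0, s4: 6>2) and is removed.
For General Rowe, R2 strictly dominates R5 on the remaining columns (s1: 9>3, s2: 8>6, s3: 10>7, s4: 6>-1); eliminate R5.
For General Cole, s3 strictly dominates s1 on the remaining rows (R1: 2>-4, R2: 5>-5, R3: 2>-1); eliminate s1.
General Rowe's strategy R1 is strictly dominated by R2 (s2: 8>-4, s3: 10>1, s4: 6>2) and is removed.
Column s4 is eliminated: s2 beats it against every remaining row (R2: 10>-3, R3: -1>-4).
For General Rowe, R2 strictly dominates R3 on the remaining columns (s2: 8>-2, s3: 10>-1); eliminate R3.
General Cole's strategy s3 is strictly dominated by s2 (R2: 10>5) and is removed.
Among the remaining strategies, none is strictly dominated by another pure strategy of the same player, so the elimination stops.
Surviving strategies — General Rowe: {R2}; General Cole: {s2}.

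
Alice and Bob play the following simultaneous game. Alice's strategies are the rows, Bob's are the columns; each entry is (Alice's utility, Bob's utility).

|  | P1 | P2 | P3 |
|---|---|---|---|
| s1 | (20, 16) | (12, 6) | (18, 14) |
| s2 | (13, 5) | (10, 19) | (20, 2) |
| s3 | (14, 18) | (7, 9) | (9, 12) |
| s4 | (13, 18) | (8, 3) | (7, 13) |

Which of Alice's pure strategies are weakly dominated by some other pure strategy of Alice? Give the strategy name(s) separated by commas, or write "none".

s3, s4

Nothing dominates s1: s2 at P1 (20>13); s3 at P1 (20>14); s4 at P1 (20>13).
s2: no other strategy beats it everywhere (s1 at P3 (20>18); s3 at P2 (10>7); s4 at P2 (10>8)).
s1 weakly dominates s3 — P1: 20>14, P2: 12>7, P3: 18>9.
s1 weakly dominates s4 — P1: 20>13, P2: 12>8, P3: 18>7.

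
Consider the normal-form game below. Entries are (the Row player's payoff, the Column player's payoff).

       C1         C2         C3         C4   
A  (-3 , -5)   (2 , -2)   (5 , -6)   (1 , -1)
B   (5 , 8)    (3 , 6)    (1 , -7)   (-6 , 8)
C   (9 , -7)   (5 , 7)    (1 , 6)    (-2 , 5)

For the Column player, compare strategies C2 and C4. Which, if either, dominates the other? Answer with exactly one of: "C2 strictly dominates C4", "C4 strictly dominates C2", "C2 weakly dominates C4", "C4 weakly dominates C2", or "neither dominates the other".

C2's payoffs vs C4's, by the Row player's action — A: -2<-1, B: 6<8, C: 7>5.
C2 does better at C but worse at A, B; neither strategy dominates the other.

neither dominates the other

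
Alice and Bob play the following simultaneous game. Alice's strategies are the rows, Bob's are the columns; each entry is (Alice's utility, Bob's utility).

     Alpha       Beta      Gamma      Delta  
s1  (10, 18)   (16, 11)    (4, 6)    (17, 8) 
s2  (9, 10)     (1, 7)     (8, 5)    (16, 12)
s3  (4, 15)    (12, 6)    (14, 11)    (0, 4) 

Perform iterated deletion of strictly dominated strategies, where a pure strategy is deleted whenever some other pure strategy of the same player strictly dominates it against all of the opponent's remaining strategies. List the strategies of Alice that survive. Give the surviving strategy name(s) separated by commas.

Column Beta is eliminated: Alpha beats it against every remaining row (s1: 18>11, s2: 10>7, s3: 15>6).
Column Gamma is eliminated: Alpha beats it against every remaining row (s1: 18>6, s2: 10>5, s3: 15>11).
Row s2 is eliminated: s1 beats it against every remaining column (Alpha: 10>9, Delta: 17>16).
Alice's strategy s3 is strictly dominated by s1 (Alpha: 10>4, Delta: 17>0) and is removed.
Column Delta is eliminated: Alpha beats it against every remaining row (s1: 18>8).
Among the remaining strategies, none is strictly dominated by another pure strategy of the same player, so the elimination stops.
Surviving strategies — Alice: {s1}; Bob: {Alpha}.

s1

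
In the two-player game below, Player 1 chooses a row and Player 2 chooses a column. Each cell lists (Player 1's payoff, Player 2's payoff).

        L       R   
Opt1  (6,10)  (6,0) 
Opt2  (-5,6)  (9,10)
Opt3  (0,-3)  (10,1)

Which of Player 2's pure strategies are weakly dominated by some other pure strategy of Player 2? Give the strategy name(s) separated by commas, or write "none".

none

L: no other strategy beats it everywhere (R at Opt1 (10>0)).
R is not dominated — it holds its own against L at Opt2 (10>6).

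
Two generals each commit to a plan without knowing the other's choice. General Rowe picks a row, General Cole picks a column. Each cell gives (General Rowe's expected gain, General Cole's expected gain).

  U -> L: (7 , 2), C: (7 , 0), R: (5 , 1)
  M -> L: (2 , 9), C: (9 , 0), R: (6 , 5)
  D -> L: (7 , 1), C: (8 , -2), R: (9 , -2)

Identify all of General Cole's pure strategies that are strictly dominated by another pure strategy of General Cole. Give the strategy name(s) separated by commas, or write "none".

Nothing dominates L: C at U (2>0); R at U (2>1).
L strictly dominates C — U: 2>0, M: 9>0, D: 1>-2.
L strictly dominates R — U: 2>1, M: 9>5, D: 1>-2.

C, R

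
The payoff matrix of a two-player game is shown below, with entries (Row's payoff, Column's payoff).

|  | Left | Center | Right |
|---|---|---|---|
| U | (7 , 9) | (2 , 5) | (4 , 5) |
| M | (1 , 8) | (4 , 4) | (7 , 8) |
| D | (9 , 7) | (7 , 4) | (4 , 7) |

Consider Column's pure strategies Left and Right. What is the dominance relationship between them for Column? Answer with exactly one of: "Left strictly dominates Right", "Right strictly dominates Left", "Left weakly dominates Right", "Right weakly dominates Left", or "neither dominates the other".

Left weakly dominates Right

Compare Left to Right across each choice by Row: U: 9>5, M: 8=8, D: 7=7.
Left is at least as good everywhere and strictly better somewhere (tied only at M, D), so Left weakly but not strictly dominates Right.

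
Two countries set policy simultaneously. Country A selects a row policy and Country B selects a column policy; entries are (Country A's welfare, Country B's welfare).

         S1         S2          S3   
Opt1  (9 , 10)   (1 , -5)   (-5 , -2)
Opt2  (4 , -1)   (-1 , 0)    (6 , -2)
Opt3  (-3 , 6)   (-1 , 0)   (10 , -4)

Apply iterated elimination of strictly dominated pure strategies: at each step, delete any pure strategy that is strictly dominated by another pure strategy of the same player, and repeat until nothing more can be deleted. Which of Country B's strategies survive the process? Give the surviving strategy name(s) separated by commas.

S1

Column S3 is eliminated: S1 beats it against every remaining row (Opt1: 10>-2, Opt2: -1>-2, Opt3: 6>-4).
Country A's strategy Opt2 is strictly dominated by Opt1 (S1: 9>4, S2: 1>-1) and is removed.
For Country A, Opt1 strictly dominates Opt3 on the remaining columns (S1: 9>-3, S2: 1>-1); eliminate Opt3.
For Country B, S1 strictly dominates S2 on the remaining rows (Opt1: 10>-5); eliminate S2.
Among the remaining strategies, none is strictly dominated by another pure strategy of the same player, so the elimination stops.
Surviving strategies — Country A: {Opt1}; Country B: {S1}.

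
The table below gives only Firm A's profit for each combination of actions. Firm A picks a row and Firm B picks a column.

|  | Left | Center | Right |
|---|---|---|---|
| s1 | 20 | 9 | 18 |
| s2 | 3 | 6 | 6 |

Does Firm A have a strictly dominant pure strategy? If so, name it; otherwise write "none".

s1 vs s2: Left: 20>3, Center: 9>6, Right: 18>6.
s1 strictly beats every other strategy against every opponent action, so it is strictly dominant.

s1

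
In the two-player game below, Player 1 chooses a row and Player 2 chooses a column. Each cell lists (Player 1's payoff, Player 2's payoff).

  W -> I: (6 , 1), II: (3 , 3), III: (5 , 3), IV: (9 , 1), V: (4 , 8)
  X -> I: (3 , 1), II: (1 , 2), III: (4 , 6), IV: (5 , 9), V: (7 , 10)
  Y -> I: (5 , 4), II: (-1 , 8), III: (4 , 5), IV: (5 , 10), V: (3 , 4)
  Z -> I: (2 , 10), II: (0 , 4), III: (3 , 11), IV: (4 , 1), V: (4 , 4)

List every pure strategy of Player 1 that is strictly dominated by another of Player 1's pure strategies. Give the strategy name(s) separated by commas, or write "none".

W is not dominated — it holds its own against X at I (6>3); Y at I (6>5); Z at I (6>2).
X: no other strategy beats it everywhere (W at V (7>4); Y at II (1>-1); Z at I (3>2)).
Y is strictly dominated by W (I: 6>5, II: 3>-1, III: 5>4, IV: 9>5, V: 4>3).
Z: dominated, since X does at least as well everywhere (I: 3>2, II: 1>0, III: 4>3, IV: 5>4, V: 7>4).

Y, Z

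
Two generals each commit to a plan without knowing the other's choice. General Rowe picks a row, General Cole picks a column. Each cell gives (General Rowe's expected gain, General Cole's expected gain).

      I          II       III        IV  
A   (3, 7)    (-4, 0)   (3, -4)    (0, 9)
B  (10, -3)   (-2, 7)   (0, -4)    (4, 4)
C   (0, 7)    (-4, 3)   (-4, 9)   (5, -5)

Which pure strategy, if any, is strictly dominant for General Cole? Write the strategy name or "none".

none

I fails to dominate II at B (-3<7).
II fails to dominate I at A (0<7).
III fails to dominate I at A (-4<7).
IV fails to dominate I at C (-5<7).
No single strategy dominates all the others.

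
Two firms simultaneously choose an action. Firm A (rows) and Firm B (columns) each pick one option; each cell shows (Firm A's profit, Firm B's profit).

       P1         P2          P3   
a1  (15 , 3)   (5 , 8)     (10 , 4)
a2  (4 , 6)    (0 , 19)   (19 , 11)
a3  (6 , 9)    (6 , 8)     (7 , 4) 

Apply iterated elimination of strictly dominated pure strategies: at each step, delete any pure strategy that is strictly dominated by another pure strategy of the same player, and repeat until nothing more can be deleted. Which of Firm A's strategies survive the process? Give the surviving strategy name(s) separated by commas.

a1, a3

Column P3 is eliminated: P2 beats it against every remaining row (a1: 8>4, a2: 19>11, a3: 8>4).
Firm A's strategy a2 is strictly dominated by a1 (P1: 15>4, P2: 5>0) and is removed.
Among the remaining strategies, none is strictly dominated by another pure strategy of the same player, so the elimination stops.
Surviving strategies — Firm A: {a1, a3}; Firm B: {P1, P2}.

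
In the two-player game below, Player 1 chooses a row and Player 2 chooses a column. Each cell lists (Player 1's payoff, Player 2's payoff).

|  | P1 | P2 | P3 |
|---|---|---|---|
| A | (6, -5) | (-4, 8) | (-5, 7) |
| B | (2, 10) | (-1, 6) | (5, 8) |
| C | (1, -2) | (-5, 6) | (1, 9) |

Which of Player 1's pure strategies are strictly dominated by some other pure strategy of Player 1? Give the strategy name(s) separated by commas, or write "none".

Nothing dominates A: B at P1 (6>2); C at P1 (6>1).
B: no other strategy beats it everywhere (A at P2 (-1>-4); C at P1 (2>1)).
B strictly dominates C — P1: 2>1, P2: -1>-5, P3: 5>1.

C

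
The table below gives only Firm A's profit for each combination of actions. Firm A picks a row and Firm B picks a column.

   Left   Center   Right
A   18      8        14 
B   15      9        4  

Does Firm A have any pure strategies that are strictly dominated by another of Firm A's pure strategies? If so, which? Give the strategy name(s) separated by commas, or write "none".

Nothing dominates A: B at Left (18>15).
Nothing dominates B: A at Center (9>8).

none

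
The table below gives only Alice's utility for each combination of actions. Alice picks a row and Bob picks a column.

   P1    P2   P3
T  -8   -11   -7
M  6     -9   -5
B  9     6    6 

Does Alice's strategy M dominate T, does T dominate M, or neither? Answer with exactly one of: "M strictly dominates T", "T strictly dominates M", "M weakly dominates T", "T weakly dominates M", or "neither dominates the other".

Compare M to T across each opponent action: P1: 6>-8, P2: -9>-11, P3: -5>-7.
M gives a strictly higher payoff against each opponent action, so M strictly dominates T.

M strictly dominates T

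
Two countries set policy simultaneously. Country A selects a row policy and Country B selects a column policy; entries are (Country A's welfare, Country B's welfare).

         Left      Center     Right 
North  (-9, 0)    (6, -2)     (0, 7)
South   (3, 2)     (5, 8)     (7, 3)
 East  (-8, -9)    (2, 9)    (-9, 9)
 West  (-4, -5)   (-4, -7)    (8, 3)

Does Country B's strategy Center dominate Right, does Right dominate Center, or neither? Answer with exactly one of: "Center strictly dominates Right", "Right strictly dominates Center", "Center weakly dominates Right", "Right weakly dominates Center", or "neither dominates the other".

neither dominates the other

Compare Center to Right across every action of Country A: North: -2<7, South: 8>3, East: 9=9, West: -7<3.
Center does better at South but worse at North, West; neither strategy dominates the other.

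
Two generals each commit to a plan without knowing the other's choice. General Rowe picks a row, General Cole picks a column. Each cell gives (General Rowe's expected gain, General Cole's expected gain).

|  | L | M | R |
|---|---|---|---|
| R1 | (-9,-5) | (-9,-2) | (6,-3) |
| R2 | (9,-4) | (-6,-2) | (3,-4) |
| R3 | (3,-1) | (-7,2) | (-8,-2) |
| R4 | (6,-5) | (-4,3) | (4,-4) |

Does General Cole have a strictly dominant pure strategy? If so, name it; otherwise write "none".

M

M vs L: R1: -2>-5, R2: -2>-4, R3: 2>-1, R4: 3>-5.
M vs R: R1: -2>-3, R2: -2>-4, R3: 2>-2, R4: 3>-4.
M strictly beats every other strategy against every opponent action, so it is strictly dominant.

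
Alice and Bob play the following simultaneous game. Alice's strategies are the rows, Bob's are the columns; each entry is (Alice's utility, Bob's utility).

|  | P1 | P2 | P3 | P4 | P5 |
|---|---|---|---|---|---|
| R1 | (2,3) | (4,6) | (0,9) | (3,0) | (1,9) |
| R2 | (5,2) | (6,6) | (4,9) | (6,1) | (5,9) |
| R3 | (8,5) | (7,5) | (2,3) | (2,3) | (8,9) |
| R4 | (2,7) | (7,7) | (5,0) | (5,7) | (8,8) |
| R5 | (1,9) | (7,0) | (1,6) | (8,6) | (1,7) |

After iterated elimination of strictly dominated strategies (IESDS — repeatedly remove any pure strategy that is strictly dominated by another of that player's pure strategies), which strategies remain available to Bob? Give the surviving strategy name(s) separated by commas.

P5

Row R1 is eliminated: R2 beats it against every remaining column (P1: 5>2, P2: 6>4, P3: 4>0, P4: 6>3, P5: 5>1).
Column P2 is eliminated: P5 beats it against every remaining row (R2: 9>6, R3: 9>5, R4: 8>7, R5: 7>0).
Column P4 is eliminated: P5 beats it against every remaining row (R2: 9>1, R3: 9>3, R4: 8>7, R5: 7>6).
Alice's strategy R5 is strictly dominated by R2 (P1: 5>1, P3: 4>1, P5: 5>1) and is removed.
For Bob, P5 strictly dominates P1 on the remaining rows (R2: 9>2, R3: 9>5, R4: 8>7); eliminate P1.
Alice's strategy R2 is strictly dominated by R4 (P3: 5>4, P5: 8>5) and is removed.
For Bob, P5 strictly dominates P3 on the remaining rows (R3: 9>3, R4: 8>0); eliminate P3.
Among the remaining strategies, none is strictly dominated by another pure strategy of the same player, so the elimination stops.
Surviving strategies — Alice: {R3, R4}; Bob: {P5}.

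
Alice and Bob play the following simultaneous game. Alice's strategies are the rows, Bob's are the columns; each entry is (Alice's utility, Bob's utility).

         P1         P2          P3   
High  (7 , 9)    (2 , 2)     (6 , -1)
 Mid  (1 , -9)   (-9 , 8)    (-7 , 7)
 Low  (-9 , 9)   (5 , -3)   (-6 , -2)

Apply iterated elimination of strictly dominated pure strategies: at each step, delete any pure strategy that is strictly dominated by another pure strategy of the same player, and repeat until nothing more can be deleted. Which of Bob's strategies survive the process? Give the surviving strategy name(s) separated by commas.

Row Mid is eliminated: High beats it against every remaining column (P1: 7>1, P2: 2>-9, P3: 6>-7).
Bob's strategy P2 is strictly dominated by P1 (High: 9>2, Low: 9>-3) and is removed.
Alice's strategy Low is strictly dominated by High (P1: 7>-9, P3: 6>-6) and is removed.
Bob's strategy P3 is strictly dominated by P1 (High: 9>-1) and is removed.
Among the remaining strategies, none is strictly dominated by another pure strategy of the same player, so the elimination stops.
Surviving strategies — Alice: {High}; Bob: {P1}.

P1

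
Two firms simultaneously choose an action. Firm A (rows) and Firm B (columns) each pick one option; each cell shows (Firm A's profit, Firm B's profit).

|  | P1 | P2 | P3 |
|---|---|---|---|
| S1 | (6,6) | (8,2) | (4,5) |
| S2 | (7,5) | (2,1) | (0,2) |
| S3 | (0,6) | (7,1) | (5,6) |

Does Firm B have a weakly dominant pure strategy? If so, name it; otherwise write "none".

P1 vs P2: S1: 6>2, S2: 5>1, S3: 6>1.
P1 vs P3: S1: 6>5, S2: 5>2, S3: 6=6.
P1 is at least as good as every other strategy against every opponent action, so it is weakly dominant.

P1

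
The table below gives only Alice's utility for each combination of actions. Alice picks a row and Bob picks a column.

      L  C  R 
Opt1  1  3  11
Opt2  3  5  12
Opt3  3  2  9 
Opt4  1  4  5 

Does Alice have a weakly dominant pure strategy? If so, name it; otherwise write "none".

Opt2 vs Opt1: L: 3>1, C: 5>3, R: 12>11.
Opt2 vs Opt3: L: 3=3, C: 5>2, R: 12>9.
Opt2 vs Opt4: L: 3>1, C: 5>4, R: 12>5.
Opt2 is at least as good as every other strategy against every opponent action, so it is weakly dominant.

Opt2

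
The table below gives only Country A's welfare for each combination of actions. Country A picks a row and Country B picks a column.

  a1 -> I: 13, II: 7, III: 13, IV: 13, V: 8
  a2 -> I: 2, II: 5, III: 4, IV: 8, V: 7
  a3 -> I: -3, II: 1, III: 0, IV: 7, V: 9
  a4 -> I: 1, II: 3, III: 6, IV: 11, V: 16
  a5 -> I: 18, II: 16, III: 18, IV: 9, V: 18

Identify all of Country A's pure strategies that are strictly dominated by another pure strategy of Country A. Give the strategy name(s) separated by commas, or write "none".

Nothing dominates a1: a2 at I (13>2); a3 at I (13>-3); a4 at I (13>1); a5 at IV (13>9).
a2: dominated, since a1 does at least as well everywhere (I: 13>2, II: 7>5, III: 13>4, IV: 13>8, V: 8>7).
a4 strictly dominates a3 — I: 1>-3, II: 3>1, III: 6>0, IV: 11>7, V: 16>9.
a4: no other strategy beats it everywhere (a1 at V (16>8); a2 at III (6>4); a3 at I (1>-3); a5 at IV (11>9)).
Nothing dominates a5: a1 at I (18>13); a2 at I (18>2); a3 at I (18>-3); a4 at I (18>1).

a2, a3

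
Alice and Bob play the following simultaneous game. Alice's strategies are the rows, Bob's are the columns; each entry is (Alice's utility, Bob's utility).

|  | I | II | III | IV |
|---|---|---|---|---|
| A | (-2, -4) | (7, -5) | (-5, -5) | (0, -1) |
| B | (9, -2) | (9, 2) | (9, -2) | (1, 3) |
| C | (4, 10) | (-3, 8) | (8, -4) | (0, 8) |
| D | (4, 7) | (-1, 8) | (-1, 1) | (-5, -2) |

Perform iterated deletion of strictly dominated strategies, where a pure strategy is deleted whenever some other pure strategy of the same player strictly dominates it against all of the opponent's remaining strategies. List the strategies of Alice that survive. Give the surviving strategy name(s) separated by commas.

For Alice, B strictly dominates A on the remaining columns (I: 9>-2, II: 9>7, III: 9>-5, IV: 1>0); eliminate A.
Alice's strategy C is strictly dominated by B (I: 9>4, II: 9>-3, III: 9>8, IV: 1>0) and is removed.
Alice's strategy D is strictly dominated by B (I: 9>4, II: 9>-1, III: 9>-1, IV: 1>-5) and is removed.
Bob's strategy I is strictly dominated by II (B: 2>-2) and is removed.
Column II is eliminated: IV beats it against every remaining row (B: 3>2).
Bob's strategy III is strictly dominated by IV (B: 3>-2) and is removed.
Among the remaining strategies, none is strictly dominated by another pure strategy of the same player, so the elimination stops.
Surviving strategies — Alice: {B}; Bob: {IV}.

B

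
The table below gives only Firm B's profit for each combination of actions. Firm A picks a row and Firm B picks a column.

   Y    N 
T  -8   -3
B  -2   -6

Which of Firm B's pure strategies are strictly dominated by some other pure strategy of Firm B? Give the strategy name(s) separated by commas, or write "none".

none

Y: no other strategy beats it everywhere (N at B (-2>-6)).
Nothing dominates N: Y at T (-3>-8).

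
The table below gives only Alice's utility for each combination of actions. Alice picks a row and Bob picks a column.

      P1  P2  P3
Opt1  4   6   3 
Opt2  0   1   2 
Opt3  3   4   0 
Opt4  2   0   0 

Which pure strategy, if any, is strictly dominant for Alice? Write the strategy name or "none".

Opt1

Opt1 vs Opt2: P1: 4>0, P2: 6>1, P3: 3>2.
Opt1 vs Opt3: P1: 4>3, P2: 6>4, P3: 3>0.
Opt1 vs Opt4: P1: 4>2, P2: 6>0, P3: 3>0.
Opt1 strictly beats every other strategy against every opponent action, so it is strictly dominant.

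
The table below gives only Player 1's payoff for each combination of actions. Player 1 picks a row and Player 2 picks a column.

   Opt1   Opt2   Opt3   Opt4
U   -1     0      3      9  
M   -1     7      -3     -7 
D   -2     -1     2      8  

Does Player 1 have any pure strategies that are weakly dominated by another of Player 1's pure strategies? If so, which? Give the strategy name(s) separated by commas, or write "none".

Nothing dominates U: M at Opt3 (3>-3); D at Opt1 (-1>-2).
M: no other strategy beats it everywhere (U at Opt2 (7>0); D at Opt1 (-1>-2)).
D is weakly dominated by U (Opt1: -1>-2, Opt2: 0>-1, Opt3: 3>2, Opt4: 9>8).

D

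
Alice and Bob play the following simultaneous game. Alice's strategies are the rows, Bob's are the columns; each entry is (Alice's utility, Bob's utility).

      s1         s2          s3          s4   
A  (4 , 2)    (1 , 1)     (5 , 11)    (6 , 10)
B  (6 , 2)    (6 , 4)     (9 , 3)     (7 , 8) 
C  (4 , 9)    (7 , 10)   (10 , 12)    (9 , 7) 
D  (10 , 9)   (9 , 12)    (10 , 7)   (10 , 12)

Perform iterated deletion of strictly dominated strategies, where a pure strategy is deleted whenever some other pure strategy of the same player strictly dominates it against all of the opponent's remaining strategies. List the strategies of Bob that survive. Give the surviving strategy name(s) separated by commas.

For Alice, B strictly dominates A on the remaining columns (s1: 6>4, s2: 6>1, s3: 9>5, s4: 7>6); eliminate A.
Alice's strategy B is strictly dominated by D (s1: 10>6, s2: 9>6, s3: 10>9, s4: 10>7) and is removed.
For Bob, s2 strictly dominates s1 on the remaining rows (C: 10>9, D: 12>9); eliminate s1.
Among the remaining strategies, none is strictly dominated by another pure strategy of the same player, so the elimination stops.
Surviving strategies — Alice: {C, D}; Bob: {s2, s3, s4}.

s2, s3, s4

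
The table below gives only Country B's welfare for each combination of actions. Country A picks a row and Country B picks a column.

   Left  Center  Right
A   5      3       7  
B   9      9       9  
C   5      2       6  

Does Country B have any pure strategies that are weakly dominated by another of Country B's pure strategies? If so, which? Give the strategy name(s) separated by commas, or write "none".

Left, Center

Right weakly dominates Left — A: 7>5, B: 9=9, C: 6>5.
Center is weakly dominated by Left (A: 5>3, B: 9=9, C: 5>2).
Right is not dominated — it holds its own against Left at A (7>5); Center at A (7>3).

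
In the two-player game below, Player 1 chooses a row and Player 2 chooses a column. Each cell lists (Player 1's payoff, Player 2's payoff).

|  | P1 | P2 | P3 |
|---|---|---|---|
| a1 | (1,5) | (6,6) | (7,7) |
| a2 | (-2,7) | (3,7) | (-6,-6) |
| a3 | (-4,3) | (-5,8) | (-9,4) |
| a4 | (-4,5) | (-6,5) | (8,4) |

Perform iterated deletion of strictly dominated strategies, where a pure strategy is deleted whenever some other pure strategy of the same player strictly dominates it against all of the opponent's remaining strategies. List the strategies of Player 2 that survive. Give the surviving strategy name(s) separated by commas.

P1, P2, P3

For Player 1, a1 strictly dominates a2 on the remaining columns (P1: 1>-2, P2: 6>3, P3: 7>-6); eliminate a2.
Row a3 is eliminated: a1 beats it against every remaining column (P1: 1>-4, P2: 6>-5, P3: 7>-9).
Among the remaining strategies, none is strictly dominated by another pure strategy of the same player, so the elimination stops.
Surviving strategies — Player 1: {a1, a4}; Player 2: {P1, P2, P3}.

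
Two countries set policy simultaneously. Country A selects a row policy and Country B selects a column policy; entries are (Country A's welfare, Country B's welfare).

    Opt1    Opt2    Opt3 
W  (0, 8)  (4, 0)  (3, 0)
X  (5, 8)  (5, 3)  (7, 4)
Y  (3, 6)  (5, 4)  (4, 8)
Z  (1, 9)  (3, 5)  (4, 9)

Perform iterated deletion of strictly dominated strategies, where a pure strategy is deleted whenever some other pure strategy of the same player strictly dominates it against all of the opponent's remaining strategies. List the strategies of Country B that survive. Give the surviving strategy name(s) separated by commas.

Opt1

Country A's strategy W is strictly dominated by X (Opt1: 5>0, Opt2: 5>4, Opt3: 7>3) and is removed.
For Country A, X strictly dominates Z on the remaining columns (Opt1: 5>1, Opt2: 5>3, Opt3: 7>4); eliminate Z.
Country B's strategy Opt2 is strictly dominated by Opt1 (X: 8>3, Y: 6>4) and is removed.
Row Y is eliminated: X beats it against every remaining column (Opt1: 5>3, Opt3: 7>4).
For Country B, Opt1 strictly dominates Opt3 on the remaining rows (X: 8>4); eliminate Opt3.
Among the remaining strategies, none is strictly dominated by another pure strategy of the same player, so the elimination stops.
Surviving strategies — Country A: {X}; Country B: {Opt1}.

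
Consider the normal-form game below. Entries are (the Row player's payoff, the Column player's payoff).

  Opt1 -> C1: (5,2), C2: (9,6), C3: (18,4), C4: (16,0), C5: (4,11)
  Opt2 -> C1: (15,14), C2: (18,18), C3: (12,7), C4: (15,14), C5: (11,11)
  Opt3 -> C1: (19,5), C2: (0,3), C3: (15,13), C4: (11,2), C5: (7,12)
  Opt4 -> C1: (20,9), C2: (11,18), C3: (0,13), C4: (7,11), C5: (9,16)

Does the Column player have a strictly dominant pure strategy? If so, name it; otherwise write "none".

none

C1 fails to dominate C2 at Opt1 (2<6).
C2 fails to dominate C1 at Opt3 (3<5).
C3 fails to dominate C1 at Opt2 (7<14).
C4 fails to dominate C1 at Opt1 (0<2).
C5 fails to dominate C1 at Opt2 (11<14).
No single strategy dominates all the others.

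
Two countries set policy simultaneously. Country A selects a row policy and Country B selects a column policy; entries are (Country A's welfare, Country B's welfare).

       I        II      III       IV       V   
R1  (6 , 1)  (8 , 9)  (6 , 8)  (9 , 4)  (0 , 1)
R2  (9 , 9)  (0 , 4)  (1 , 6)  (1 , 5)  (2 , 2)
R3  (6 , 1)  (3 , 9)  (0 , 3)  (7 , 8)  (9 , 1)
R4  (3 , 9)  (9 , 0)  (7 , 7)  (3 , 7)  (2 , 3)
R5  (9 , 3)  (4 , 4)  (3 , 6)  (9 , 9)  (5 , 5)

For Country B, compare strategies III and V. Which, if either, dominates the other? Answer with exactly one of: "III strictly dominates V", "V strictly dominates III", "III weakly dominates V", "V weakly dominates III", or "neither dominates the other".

III strictly dominates V

III's payoffs vs V's, by Country A's action — R1: 8>1, R2: 6>2, R3: 3>1, R4: 7>3, R5: 6>5.
Every comparison favours III, so III strictly dominates V.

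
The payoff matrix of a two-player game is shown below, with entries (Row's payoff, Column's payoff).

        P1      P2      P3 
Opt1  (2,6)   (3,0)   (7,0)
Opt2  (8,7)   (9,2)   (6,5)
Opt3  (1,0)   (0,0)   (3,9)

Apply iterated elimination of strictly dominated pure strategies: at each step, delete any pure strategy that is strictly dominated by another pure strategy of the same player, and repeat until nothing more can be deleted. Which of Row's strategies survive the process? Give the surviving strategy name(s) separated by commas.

For Row, Opt1 strictly dominates Opt3 on the remaining columns (P1: 2>1, P2: 3>0, P3: 7>3); eliminate Opt3.
Column P2 is eliminated: P1 beats it against every remaining row (Opt1: 6>0, Opt2: 7>2).
Column P3 is eliminated: P1 beats it against every remaining row (Opt1: 6>0, Opt2: 7>5).
Row Opt1 is eliminated: Opt2 beats it against every remaining column (P1: 8>2).
Among the remaining strategies, none is strictly dominated by another pure strategy of the same player, so the elimination stops.
Surviving strategies — Row: {Opt2}; Column: {P1}.

Opt2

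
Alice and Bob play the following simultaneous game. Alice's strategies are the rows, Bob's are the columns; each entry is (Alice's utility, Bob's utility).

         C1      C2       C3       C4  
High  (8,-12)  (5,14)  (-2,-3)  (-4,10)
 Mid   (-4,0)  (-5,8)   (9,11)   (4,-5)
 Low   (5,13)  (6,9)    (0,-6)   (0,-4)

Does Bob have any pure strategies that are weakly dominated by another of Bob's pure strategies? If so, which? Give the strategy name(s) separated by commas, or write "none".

C1: no other strategy beats it everywhere (C2 at Low (13>9); C3 at Low (13>-6); C4 at Mid (0>-5)).
C2 is not dominated — it holds its own against C1 at High (14>-12); C3 at High (14>-3); C4 at High (14>10).
C3 is not dominated — it holds its own against C1 at High (-3>-12); C2 at Mid (11>8); C4 at Mid (11>-5).
C4 is weakly dominated by C2 (High: 14>10, Mid: 8>-5, Low: 9>-4).

C4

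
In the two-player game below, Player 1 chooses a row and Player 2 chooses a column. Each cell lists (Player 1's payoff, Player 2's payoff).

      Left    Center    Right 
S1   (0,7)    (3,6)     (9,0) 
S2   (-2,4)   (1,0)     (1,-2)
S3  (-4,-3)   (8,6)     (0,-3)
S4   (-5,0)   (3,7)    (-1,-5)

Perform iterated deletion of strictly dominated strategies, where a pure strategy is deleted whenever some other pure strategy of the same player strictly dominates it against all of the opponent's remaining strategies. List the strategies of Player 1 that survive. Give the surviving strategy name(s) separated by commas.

Player 1's strategy S2 is strictly dominated by S1 (Left: 0>-2, Center: 3>1, Right: 9>1) and is removed.
Player 1's strategy S4 is strictly dominated by S3 (Left: -4>-5, Center: 8>3, Right: 0>-1) and is removed.
Column Right is eliminated: Center beats it against every remaining row (S1: 6>0, S3: 6>-3).
Among the remaining strategies, none is strictly dominated by another pure strategy of the same player, so the elimination stops.
Surviving strategies — Player 1: {S1, S3}; Player 2: {Left, Center}.

S1, S3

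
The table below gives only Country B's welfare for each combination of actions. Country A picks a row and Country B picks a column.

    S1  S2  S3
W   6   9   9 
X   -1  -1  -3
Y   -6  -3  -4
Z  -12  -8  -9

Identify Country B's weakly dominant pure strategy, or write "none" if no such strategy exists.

S2

S2 vs S1: W: 9>6, X: -1=-1, Y: -3>-6, Z: -8>-12.
S2 vs S3: W: 9=9, X: -1>-3, Y: -3>-4, Z: -8>-9.
S2 is at least as good as every other strategy against every opponent action, so it is weakly dominant.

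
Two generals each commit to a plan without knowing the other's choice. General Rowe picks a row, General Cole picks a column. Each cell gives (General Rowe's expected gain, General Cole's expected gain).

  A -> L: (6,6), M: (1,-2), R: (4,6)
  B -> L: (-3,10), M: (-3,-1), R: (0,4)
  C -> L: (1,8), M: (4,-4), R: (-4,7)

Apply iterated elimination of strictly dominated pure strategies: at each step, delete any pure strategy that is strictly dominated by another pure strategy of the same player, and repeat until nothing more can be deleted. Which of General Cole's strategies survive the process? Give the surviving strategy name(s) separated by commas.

L, R

Row B is eliminated: A beats it against every remaining column (L: 6>-3, M: 1>-3, R: 4>0).
For General Cole, L strictly dominates M on the remaining rows (A: 6>-2, C: 8>-4); eliminate M.
For General Rowe, A strictly dominates C on the remaining columns (L: 6>1, R: 4>-4); eliminate C.
Among the remaining strategies, none is strictly dominated by another pure strategy of the same player, so the elimination stops.
Surviving strategies — General Rowe: {A}; General Cole: {L, R}.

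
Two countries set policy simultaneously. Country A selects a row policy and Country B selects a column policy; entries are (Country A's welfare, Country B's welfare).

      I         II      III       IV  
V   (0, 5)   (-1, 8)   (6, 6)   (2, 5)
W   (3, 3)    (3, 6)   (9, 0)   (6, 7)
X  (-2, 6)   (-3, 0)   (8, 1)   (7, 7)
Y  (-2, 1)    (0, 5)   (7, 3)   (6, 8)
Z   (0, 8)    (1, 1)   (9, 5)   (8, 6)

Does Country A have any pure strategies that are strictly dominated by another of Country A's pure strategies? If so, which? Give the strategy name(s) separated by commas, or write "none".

V, X, Y

W strictly dominates V — I: 3>0, II: 3>-1, III: 9>6, IV: 6>2.
Nothing dominates W: V at I (3>0); X at I (3>-2); Y at I (3>-2); Z at I (3>0).
X is strictly dominated by Z (I: 0>-2, II: 1>-3, III: 9>8, IV: 8>7).
Z strictly dominates Y — I: 0>-2, II: 1>0, III: 9>7, IV: 8>6.
Z is not dominated — it holds its own against V at I (0=0); W at III (9=9); X at I (0>-2); Y at I (0>-2).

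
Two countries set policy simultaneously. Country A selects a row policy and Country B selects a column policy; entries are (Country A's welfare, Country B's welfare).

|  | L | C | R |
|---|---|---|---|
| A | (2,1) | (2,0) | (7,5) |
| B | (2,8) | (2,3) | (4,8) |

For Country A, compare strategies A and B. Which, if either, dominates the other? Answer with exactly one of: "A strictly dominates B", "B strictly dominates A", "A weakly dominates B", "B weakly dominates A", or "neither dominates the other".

A weakly dominates B

Compare A to B across each choice by Country B: L: 2=2, C: 2=2, R: 7>4.
A is at least as good everywhere and strictly better somewhere (tied only at L, C), so A weakly but not strictly dominates B.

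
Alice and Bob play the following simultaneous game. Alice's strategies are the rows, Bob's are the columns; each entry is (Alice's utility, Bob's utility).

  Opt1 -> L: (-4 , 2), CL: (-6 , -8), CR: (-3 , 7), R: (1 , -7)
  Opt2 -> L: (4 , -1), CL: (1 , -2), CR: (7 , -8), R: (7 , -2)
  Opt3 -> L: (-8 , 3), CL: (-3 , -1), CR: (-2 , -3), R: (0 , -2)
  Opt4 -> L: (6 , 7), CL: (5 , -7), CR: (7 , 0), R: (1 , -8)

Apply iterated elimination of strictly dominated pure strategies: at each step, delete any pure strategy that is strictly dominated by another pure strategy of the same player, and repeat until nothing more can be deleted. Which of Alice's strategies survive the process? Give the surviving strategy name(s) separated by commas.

Row Opt1 is eliminated: Opt2 beats it against every remaining column (L: 4>-4, CL: 1>-6, CR: 7>-3, R: 7>1).
Alice's strategy Opt3 is strictly dominated by Opt2 (L: 4>-8, CL: 1>-3, CR: 7>-2, R: 7>0) and is removed.
Bob's strategy CL is strictly dominated by L (Opt2: -1>-2, Opt4: 7>-7) and is removed.
Bob's strategy CR is strictly dominated by L (Opt2: -1>-8, Opt4: 7>0) and is removed.
Column R is eliminated: L beats it against every remaining row (Opt2: -1>-2, Opt4: 7>-8).
For Alice, Opt4 strictly dominates Opt2 on the remaining columns (L: 6>4); eliminate Opt2.
Among the remaining strategies, none is strictly dominated by another pure strategy of the same player, so the elimination stops.
Surviving strategies — Alice: {Opt4}; Bob: {L}.

Opt4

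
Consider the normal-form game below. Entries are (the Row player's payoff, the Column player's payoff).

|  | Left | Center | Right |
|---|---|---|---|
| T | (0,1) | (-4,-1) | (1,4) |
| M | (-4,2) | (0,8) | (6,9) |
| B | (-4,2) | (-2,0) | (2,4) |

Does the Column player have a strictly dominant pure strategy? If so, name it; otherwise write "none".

Right

Right vs Left: T: 4>1, M: 9>2, B: 4>2.
Right vs Center: T: 4>-1, M: 9>8, B: 4>0.
Right strictly beats every other strategy against every opponent action, so it is strictly dominant.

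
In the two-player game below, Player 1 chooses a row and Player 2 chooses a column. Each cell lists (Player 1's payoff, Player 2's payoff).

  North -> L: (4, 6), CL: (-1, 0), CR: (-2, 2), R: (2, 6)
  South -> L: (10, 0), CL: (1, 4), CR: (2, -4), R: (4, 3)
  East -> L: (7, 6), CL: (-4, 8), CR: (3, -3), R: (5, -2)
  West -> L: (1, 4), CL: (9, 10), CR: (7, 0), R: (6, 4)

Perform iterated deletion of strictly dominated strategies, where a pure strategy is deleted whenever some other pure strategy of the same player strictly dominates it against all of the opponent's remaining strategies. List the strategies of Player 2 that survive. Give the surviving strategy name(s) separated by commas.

Row North is eliminated: South beats it against every remaining column (L: 10>4, CL: 1>-1, CR: 2>-2, R: 4>2).
Player 2's strategy L is strictly dominated by CL (South: 4>0, East: 8>6, West: 10>4) and is removed.
Row South is eliminated: West beats it against every remaining column (CL: 9>1, CR: 7>2, R: 6>4).
Row East is eliminated: West beats it against every remaining column (CL: 9>-4, CR: 7>3, R: 6>5).
Column CR is eliminated: CL beats it against every remaining row (West: 10>0).
Player 2's strategy R is strictly dominated by CL (West: 10>4) and is removed.
Among the remaining strategies, none is strictly dominated by another pure strategy of the same player, so the elimination stops.
Surviving strategies — Player 1: {West}; Player 2: {CL}.

CL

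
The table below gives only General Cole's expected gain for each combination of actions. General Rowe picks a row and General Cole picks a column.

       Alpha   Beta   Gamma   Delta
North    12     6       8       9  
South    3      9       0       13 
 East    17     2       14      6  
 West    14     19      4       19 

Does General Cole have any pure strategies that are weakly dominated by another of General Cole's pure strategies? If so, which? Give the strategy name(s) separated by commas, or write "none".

Beta, Gamma

Alpha: no other strategy beats it everywhere (Beta at North (12>6); Gamma at North (12>8); Delta at North (12>9)).
Beta is weakly dominated by Delta (North: 9>6, South: 13>9, East: 6>2, West: 19=19).
Gamma: dominated, since Alpha does at least as well everywhere (North: 12>8, South: 3>0, East: 17>14, West: 14>4).
Delta: no other strategy beats it everywhere (Alpha at South (13>3); Beta at North (9>6); Gamma at North (9>8)).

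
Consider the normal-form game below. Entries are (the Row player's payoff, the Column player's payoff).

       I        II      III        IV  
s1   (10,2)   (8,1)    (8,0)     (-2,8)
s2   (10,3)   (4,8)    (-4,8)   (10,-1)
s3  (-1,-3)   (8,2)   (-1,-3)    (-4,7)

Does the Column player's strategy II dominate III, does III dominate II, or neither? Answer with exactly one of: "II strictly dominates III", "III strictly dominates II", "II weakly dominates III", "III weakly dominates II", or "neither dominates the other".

II's payoffs vs III's, by the Row player's action — s1: 1>0, s2: 8=8, s3: 2>-3.
II is at least as good everywhere and strictly better somewhere (tied only at s2), so II weakly but not strictly dominates III.

II weakly dominates III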